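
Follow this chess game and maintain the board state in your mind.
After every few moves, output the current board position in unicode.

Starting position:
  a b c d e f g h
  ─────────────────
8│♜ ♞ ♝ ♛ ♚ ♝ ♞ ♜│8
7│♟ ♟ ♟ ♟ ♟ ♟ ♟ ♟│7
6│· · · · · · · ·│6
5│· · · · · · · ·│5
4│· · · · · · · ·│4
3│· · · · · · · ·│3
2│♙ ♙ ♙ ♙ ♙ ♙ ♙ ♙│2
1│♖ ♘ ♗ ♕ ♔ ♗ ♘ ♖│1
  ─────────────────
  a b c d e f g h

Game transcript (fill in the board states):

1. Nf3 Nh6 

  a b c d e f g h
  ─────────────────
8│♜ ♞ ♝ ♛ ♚ ♝ · ♜│8
7│♟ ♟ ♟ ♟ ♟ ♟ ♟ ♟│7
6│· · · · · · · ♞│6
5│· · · · · · · ·│5
4│· · · · · · · ·│4
3│· · · · · ♘ · ·│3
2│♙ ♙ ♙ ♙ ♙ ♙ ♙ ♙│2
1│♖ ♘ ♗ ♕ ♔ ♗ · ♖│1
  ─────────────────
  a b c d e f g h

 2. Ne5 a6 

  a b c d e f g h
  ─────────────────
8│♜ ♞ ♝ ♛ ♚ ♝ · ♜│8
7│· ♟ ♟ ♟ ♟ ♟ ♟ ♟│7
6│♟ · · · · · · ♞│6
5│· · · · ♘ · · ·│5
4│· · · · · · · ·│4
3│· · · · · · · ·│3
2│♙ ♙ ♙ ♙ ♙ ♙ ♙ ♙│2
1│♖ ♘ ♗ ♕ ♔ ♗ · ♖│1
  ─────────────────
  a b c d e f g h

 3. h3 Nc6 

  a b c d e f g h
  ─────────────────
8│♜ · ♝ ♛ ♚ ♝ · ♜│8
7│· ♟ ♟ ♟ ♟ ♟ ♟ ♟│7
6│♟ · ♞ · · · · ♞│6
5│· · · · ♘ · · ·│5
4│· · · · · · · ·│4
3│· · · · · · · ♙│3
2│♙ ♙ ♙ ♙ ♙ ♙ ♙ ·│2
1│♖ ♘ ♗ ♕ ♔ ♗ · ♖│1
  ─────────────────
  a b c d e f g h

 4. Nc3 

  a b c d e f g h
  ─────────────────
8│♜ · ♝ ♛ ♚ ♝ · ♜│8
7│· ♟ ♟ ♟ ♟ ♟ ♟ ♟│7
6│♟ · ♞ · · · · ♞│6
5│· · · · ♘ · · ·│5
4│· · · · · · · ·│4
3│· · ♘ · · · · ♙│3
2│♙ ♙ ♙ ♙ ♙ ♙ ♙ ·│2
1│♖ · ♗ ♕ ♔ ♗ · ♖│1
  ─────────────────
  a b c d e f g h


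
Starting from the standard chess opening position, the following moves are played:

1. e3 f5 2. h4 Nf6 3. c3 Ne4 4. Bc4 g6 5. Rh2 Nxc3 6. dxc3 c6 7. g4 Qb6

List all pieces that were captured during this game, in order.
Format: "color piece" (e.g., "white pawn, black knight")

Tracking captures:
  Nxc3: captured white pawn
  dxc3: captured black knight

white pawn, black knight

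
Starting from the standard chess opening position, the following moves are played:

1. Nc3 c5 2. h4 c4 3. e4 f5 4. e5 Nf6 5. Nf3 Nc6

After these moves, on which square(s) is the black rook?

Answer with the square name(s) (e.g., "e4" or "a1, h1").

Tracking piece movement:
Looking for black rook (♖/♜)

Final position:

  a b c d e f g h
  ─────────────────
8│♜ · ♝ ♛ ♚ ♝ · ♜│8
7│♟ ♟ · ♟ ♟ · ♟ ♟│7
6│· · ♞ · · ♞ · ·│6
5│· · · · ♙ ♟ · ·│5
4│· · ♟ · · · · ♙│4
3│· · ♘ · · ♘ · ·│3
2│♙ ♙ ♙ ♙ · ♙ ♙ ·│2
1│♖ · ♗ ♕ ♔ ♗ · ♖│1
  ─────────────────
  a b c d e f g h


a8, h8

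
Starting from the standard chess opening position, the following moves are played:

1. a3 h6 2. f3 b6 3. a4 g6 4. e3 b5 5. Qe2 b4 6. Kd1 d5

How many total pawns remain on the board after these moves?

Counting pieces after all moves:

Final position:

  a b c d e f g h
  ─────────────────
8│♜ ♞ ♝ ♛ ♚ ♝ ♞ ♜│8
7│♟ · ♟ · ♟ ♟ · ·│7
6│· · · · · · ♟ ♟│6
5│· · · ♟ · · · ·│5
4│♙ ♟ · · · · · ·│4
3│· · · · ♙ ♙ · ·│3
2│· ♙ ♙ ♙ ♕ · ♙ ♙│2
1│♖ ♘ ♗ ♔ · ♗ ♘ ♖│1
  ─────────────────
  a b c d e f g h


16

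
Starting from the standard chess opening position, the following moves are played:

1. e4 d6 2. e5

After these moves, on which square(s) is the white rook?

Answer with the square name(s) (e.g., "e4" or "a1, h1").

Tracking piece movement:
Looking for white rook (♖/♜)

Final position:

  a b c d e f g h
  ─────────────────
8│♜ ♞ ♝ ♛ ♚ ♝ ♞ ♜│8
7│♟ ♟ ♟ · ♟ ♟ ♟ ♟│7
6│· · · ♟ · · · ·│6
5│· · · · ♙ · · ·│5
4│· · · · · · · ·│4
3│· · · · · · · ·│3
2│♙ ♙ ♙ ♙ · ♙ ♙ ♙│2
1│♖ ♘ ♗ ♕ ♔ ♗ ♘ ♖│1
  ─────────────────
  a b c d e f g h


a1, h1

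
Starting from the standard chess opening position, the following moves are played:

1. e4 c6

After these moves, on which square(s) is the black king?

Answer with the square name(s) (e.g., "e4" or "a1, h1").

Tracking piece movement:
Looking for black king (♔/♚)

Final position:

  a b c d e f g h
  ─────────────────
8│♜ ♞ ♝ ♛ ♚ ♝ ♞ ♜│8
7│♟ ♟ · ♟ ♟ ♟ ♟ ♟│7
6│· · ♟ · · · · ·│6
5│· · · · · · · ·│5
4│· · · · ♙ · · ·│4
3│· · · · · · · ·│3
2│♙ ♙ ♙ ♙ · ♙ ♙ ♙│2
1│♖ ♘ ♗ ♕ ♔ ♗ ♘ ♖│1
  ─────────────────
  a b c d e f g h


e8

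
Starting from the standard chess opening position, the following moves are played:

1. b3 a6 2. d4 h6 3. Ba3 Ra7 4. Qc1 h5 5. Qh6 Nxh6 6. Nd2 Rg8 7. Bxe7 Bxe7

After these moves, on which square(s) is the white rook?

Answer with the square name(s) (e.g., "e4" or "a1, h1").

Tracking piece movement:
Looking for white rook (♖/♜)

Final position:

  a b c d e f g h
  ─────────────────
8│· ♞ ♝ ♛ ♚ · ♜ ·│8
7│♜ ♟ ♟ ♟ ♝ ♟ ♟ ·│7
6│♟ · · · · · · ♞│6
5│· · · · · · · ♟│5
4│· · · ♙ · · · ·│4
3│· ♙ · · · · · ·│3
2│♙ · ♙ ♘ ♙ ♙ ♙ ♙│2
1│♖ · · · ♔ ♗ ♘ ♖│1
  ─────────────────
  a b c d e f g h


a1, h1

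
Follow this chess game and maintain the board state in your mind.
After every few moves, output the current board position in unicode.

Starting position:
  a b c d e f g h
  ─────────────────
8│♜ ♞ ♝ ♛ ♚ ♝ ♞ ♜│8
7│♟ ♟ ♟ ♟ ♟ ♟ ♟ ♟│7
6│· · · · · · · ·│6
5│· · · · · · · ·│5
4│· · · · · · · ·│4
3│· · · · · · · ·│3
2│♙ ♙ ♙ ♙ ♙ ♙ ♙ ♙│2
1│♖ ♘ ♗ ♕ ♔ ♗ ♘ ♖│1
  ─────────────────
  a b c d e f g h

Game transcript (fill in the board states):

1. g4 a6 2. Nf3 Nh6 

  a b c d e f g h
  ─────────────────
8│♜ ♞ ♝ ♛ ♚ ♝ · ♜│8
7│· ♟ ♟ ♟ ♟ ♟ ♟ ♟│7
6│♟ · · · · · · ♞│6
5│· · · · · · · ·│5
4│· · · · · · ♙ ·│4
3│· · · · · ♘ · ·│3
2│♙ ♙ ♙ ♙ ♙ ♙ · ♙│2
1│♖ ♘ ♗ ♕ ♔ ♗ · ♖│1
  ─────────────────
  a b c d e f g h

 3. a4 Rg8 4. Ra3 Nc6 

  a b c d e f g h
  ─────────────────
8│♜ · ♝ ♛ ♚ ♝ ♜ ·│8
7│· ♟ ♟ ♟ ♟ ♟ ♟ ♟│7
6│♟ · ♞ · · · · ♞│6
5│· · · · · · · ·│5
4│♙ · · · · · ♙ ·│4
3│♖ · · · · ♘ · ·│3
2│· ♙ ♙ ♙ ♙ ♙ · ♙│2
1│· ♘ ♗ ♕ ♔ ♗ · ♖│1
  ─────────────────
  a b c d e f g h

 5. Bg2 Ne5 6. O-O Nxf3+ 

  a b c d e f g h
  ─────────────────
8│♜ · ♝ ♛ ♚ ♝ ♜ ·│8
7│· ♟ ♟ ♟ ♟ ♟ ♟ ♟│7
6│♟ · · · · · · ♞│6
5│· · · · · · · ·│5
4│♙ · · · · · ♙ ·│4
3│♖ · · · · ♞ · ·│3
2│· ♙ ♙ ♙ ♙ ♙ ♗ ♙│2
1│· ♘ ♗ ♕ · ♖ ♔ ·│1
  ─────────────────
  a b c d e f g h

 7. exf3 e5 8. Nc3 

  a b c d e f g h
  ─────────────────
8│♜ · ♝ ♛ ♚ ♝ ♜ ·│8
7│· ♟ ♟ ♟ · ♟ ♟ ♟│7
6│♟ · · · · · · ♞│6
5│· · · · ♟ · · ·│5
4│♙ · · · · · ♙ ·│4
3│♖ · ♘ · · ♙ · ·│3
2│· ♙ ♙ ♙ · ♙ ♗ ♙│2
1│· · ♗ ♕ · ♖ ♔ ·│1
  ─────────────────
  a b c d e f g h


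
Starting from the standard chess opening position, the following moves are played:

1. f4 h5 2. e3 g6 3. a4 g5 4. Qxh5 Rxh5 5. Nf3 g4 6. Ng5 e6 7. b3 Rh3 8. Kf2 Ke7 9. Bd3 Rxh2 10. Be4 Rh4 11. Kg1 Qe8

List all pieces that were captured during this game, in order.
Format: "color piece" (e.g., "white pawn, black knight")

Tracking captures:
  Qxh5: captured black pawn
  Rxh5: captured white queen
  Rxh2: captured white pawn

black pawn, white queen, white pawn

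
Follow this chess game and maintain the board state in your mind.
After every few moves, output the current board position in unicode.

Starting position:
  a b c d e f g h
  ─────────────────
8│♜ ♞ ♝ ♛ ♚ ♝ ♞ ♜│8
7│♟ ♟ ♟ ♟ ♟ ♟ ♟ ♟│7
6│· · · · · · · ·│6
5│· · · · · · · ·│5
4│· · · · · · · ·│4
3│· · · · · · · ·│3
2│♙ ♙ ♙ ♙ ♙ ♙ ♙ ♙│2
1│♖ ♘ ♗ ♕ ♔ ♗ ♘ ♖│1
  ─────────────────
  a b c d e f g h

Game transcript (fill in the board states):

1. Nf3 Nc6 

  a b c d e f g h
  ─────────────────
8│♜ · ♝ ♛ ♚ ♝ ♞ ♜│8
7│♟ ♟ ♟ ♟ ♟ ♟ ♟ ♟│7
6│· · ♞ · · · · ·│6
5│· · · · · · · ·│5
4│· · · · · · · ·│4
3│· · · · · ♘ · ·│3
2│♙ ♙ ♙ ♙ ♙ ♙ ♙ ♙│2
1│♖ ♘ ♗ ♕ ♔ ♗ · ♖│1
  ─────────────────
  a b c d e f g h

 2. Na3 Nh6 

  a b c d e f g h
  ─────────────────
8│♜ · ♝ ♛ ♚ ♝ · ♜│8
7│♟ ♟ ♟ ♟ ♟ ♟ ♟ ♟│7
6│· · ♞ · · · · ♞│6
5│· · · · · · · ·│5
4│· · · · · · · ·│4
3│♘ · · · · ♘ · ·│3
2│♙ ♙ ♙ ♙ ♙ ♙ ♙ ♙│2
1│♖ · ♗ ♕ ♔ ♗ · ♖│1
  ─────────────────
  a b c d e f g h

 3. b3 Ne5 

  a b c d e f g h
  ─────────────────
8│♜ · ♝ ♛ ♚ ♝ · ♜│8
7│♟ ♟ ♟ ♟ ♟ ♟ ♟ ♟│7
6│· · · · · · · ♞│6
5│· · · · ♞ · · ·│5
4│· · · · · · · ·│4
3│♘ ♙ · · · ♘ · ·│3
2│♙ · ♙ ♙ ♙ ♙ ♙ ♙│2
1│♖ · ♗ ♕ ♔ ♗ · ♖│1
  ─────────────────
  a b c d e f g h

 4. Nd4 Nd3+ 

  a b c d e f g h
  ─────────────────
8│♜ · ♝ ♛ ♚ ♝ · ♜│8
7│♟ ♟ ♟ ♟ ♟ ♟ ♟ ♟│7
6│· · · · · · · ♞│6
5│· · · · · · · ·│5
4│· · · ♘ · · · ·│4
3│♘ ♙ · ♞ · · · ·│3
2│♙ · ♙ ♙ ♙ ♙ ♙ ♙│2
1│♖ · ♗ ♕ ♔ ♗ · ♖│1
  ─────────────────
  a b c d e f g h

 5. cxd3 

  a b c d e f g h
  ─────────────────
8│♜ · ♝ ♛ ♚ ♝ · ♜│8
7│♟ ♟ ♟ ♟ ♟ ♟ ♟ ♟│7
6│· · · · · · · ♞│6
5│· · · · · · · ·│5
4│· · · ♘ · · · ·│4
3│♘ ♙ · ♙ · · · ·│3
2│♙ · · ♙ ♙ ♙ ♙ ♙│2
1│♖ · ♗ ♕ ♔ ♗ · ♖│1
  ─────────────────
  a b c d e f g h


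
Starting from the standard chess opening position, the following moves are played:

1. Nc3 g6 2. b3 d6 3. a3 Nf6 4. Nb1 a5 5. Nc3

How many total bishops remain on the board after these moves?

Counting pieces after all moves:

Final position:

  a b c d e f g h
  ─────────────────
8│♜ ♞ ♝ ♛ ♚ ♝ · ♜│8
7│· ♟ ♟ · ♟ ♟ · ♟│7
6│· · · ♟ · ♞ ♟ ·│6
5│♟ · · · · · · ·│5
4│· · · · · · · ·│4
3│♙ ♙ ♘ · · · · ·│3
2│· · ♙ ♙ ♙ ♙ ♙ ♙│2
1│♖ · ♗ ♕ ♔ ♗ ♘ ♖│1
  ─────────────────
  a b c d e f g h


4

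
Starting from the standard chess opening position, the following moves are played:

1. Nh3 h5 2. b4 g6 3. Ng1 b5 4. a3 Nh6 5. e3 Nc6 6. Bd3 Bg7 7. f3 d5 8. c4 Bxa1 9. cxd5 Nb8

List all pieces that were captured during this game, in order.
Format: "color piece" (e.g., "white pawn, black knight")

Tracking captures:
  Bxa1: captured white rook
  cxd5: captured black pawn

white rook, black pawn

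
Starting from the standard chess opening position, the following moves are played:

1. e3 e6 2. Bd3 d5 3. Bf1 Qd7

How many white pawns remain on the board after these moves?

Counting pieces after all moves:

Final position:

  a b c d e f g h
  ─────────────────
8│♜ ♞ ♝ · ♚ ♝ ♞ ♜│8
7│♟ ♟ ♟ ♛ · ♟ ♟ ♟│7
6│· · · · ♟ · · ·│6
5│· · · ♟ · · · ·│5
4│· · · · · · · ·│4
3│· · · · ♙ · · ·│3
2│♙ ♙ ♙ ♙ · ♙ ♙ ♙│2
1│♖ ♘ ♗ ♕ ♔ ♗ ♘ ♖│1
  ─────────────────
  a b c d e f g h


8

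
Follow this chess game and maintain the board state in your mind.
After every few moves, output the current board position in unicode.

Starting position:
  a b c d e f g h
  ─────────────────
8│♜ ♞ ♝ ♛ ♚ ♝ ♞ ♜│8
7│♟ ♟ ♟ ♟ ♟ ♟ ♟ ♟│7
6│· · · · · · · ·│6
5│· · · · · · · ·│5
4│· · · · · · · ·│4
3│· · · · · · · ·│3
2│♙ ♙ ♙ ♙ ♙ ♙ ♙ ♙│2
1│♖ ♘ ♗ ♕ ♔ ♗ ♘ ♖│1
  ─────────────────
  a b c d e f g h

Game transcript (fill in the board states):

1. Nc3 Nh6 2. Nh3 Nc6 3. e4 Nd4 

  a b c d e f g h
  ─────────────────
8│♜ · ♝ ♛ ♚ ♝ · ♜│8
7│♟ ♟ ♟ ♟ ♟ ♟ ♟ ♟│7
6│· · · · · · · ♞│6
5│· · · · · · · ·│5
4│· · · ♞ ♙ · · ·│4
3│· · ♘ · · · · ♘│3
2│♙ ♙ ♙ ♙ · ♙ ♙ ♙│2
1│♖ · ♗ ♕ ♔ ♗ · ♖│1
  ─────────────────
  a b c d e f g h

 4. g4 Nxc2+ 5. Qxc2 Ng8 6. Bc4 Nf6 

  a b c d e f g h
  ─────────────────
8│♜ · ♝ ♛ ♚ ♝ · ♜│8
7│♟ ♟ ♟ ♟ ♟ ♟ ♟ ♟│7
6│· · · · · ♞ · ·│6
5│· · · · · · · ·│5
4│· · ♗ · ♙ · ♙ ·│4
3│· · ♘ · · · · ♘│3
2│♙ ♙ ♕ ♙ · ♙ · ♙│2
1│♖ · ♗ · ♔ · · ♖│1
  ─────────────────
  a b c d e f g h

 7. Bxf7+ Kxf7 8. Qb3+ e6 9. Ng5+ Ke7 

  a b c d e f g h
  ─────────────────
8│♜ · ♝ ♛ · ♝ · ♜│8
7│♟ ♟ ♟ ♟ ♚ · ♟ ♟│7
6│· · · · ♟ ♞ · ·│6
5│· · · · · · ♘ ·│5
4│· · · · ♙ · ♙ ·│4
3│· ♕ ♘ · · · · ·│3
2│♙ ♙ · ♙ · ♙ · ♙│2
1│♖ · ♗ · ♔ · · ♖│1
  ─────────────────
  a b c d e f g h

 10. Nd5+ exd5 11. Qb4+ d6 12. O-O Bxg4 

  a b c d e f g h
  ─────────────────
8│♜ · · ♛ · ♝ · ♜│8
7│♟ ♟ ♟ · ♚ · ♟ ♟│7
6│· · · ♟ · ♞ · ·│6
5│· · · ♟ · · ♘ ·│5
4│· ♕ · · ♙ · ♝ ·│4
3│· · · · · · · ·│3
2│♙ ♙ · ♙ · ♙ · ♙│2
1│♖ · ♗ · · ♖ ♔ ·│1
  ─────────────────
  a b c d e f g h

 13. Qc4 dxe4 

  a b c d e f g h
  ─────────────────
8│♜ · · ♛ · ♝ · ♜│8
7│♟ ♟ ♟ · ♚ · ♟ ♟│7
6│· · · ♟ · ♞ · ·│6
5│· · · · · · ♘ ·│5
4│· · ♕ · ♟ · ♝ ·│4
3│· · · · · · · ·│3
2│♙ ♙ · ♙ · ♙ · ♙│2
1│♖ · ♗ · · ♖ ♔ ·│1
  ─────────────────
  a b c d e f g h


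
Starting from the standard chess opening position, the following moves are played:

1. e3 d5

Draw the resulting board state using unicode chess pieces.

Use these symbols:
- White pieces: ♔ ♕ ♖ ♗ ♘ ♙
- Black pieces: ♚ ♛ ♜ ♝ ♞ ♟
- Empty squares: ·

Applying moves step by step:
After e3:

♜ ♞ ♝ ♛ ♚ ♝ ♞ ♜
♟ ♟ ♟ ♟ ♟ ♟ ♟ ♟
· · · · · · · ·
· · · · · · · ·
· · · · · · · ·
· · · · ♙ · · ·
♙ ♙ ♙ ♙ · ♙ ♙ ♙
♖ ♘ ♗ ♕ ♔ ♗ ♘ ♖


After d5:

♜ ♞ ♝ ♛ ♚ ♝ ♞ ♜
♟ ♟ ♟ · ♟ ♟ ♟ ♟
· · · · · · · ·
· · · ♟ · · · ·
· · · · · · · ·
· · · · ♙ · · ·
♙ ♙ ♙ ♙ · ♙ ♙ ♙
♖ ♘ ♗ ♕ ♔ ♗ ♘ ♖



  a b c d e f g h
  ─────────────────
8│♜ ♞ ♝ ♛ ♚ ♝ ♞ ♜│8
7│♟ ♟ ♟ · ♟ ♟ ♟ ♟│7
6│· · · · · · · ·│6
5│· · · ♟ · · · ·│5
4│· · · · · · · ·│4
3│· · · · ♙ · · ·│3
2│♙ ♙ ♙ ♙ · ♙ ♙ ♙│2
1│♖ ♘ ♗ ♕ ♔ ♗ ♘ ♖│1
  ─────────────────
  a b c d e f g h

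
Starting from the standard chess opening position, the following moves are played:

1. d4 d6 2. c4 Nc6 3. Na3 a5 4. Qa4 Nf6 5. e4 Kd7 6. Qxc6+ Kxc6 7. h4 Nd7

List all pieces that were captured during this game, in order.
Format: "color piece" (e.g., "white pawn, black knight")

Tracking captures:
  Qxc6+: captured black knight
  Kxc6: captured white queen

black knight, white queen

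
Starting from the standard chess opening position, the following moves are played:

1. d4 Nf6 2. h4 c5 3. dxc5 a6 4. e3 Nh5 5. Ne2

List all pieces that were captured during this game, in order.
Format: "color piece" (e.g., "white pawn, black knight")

Tracking captures:
  dxc5: captured black pawn

black pawn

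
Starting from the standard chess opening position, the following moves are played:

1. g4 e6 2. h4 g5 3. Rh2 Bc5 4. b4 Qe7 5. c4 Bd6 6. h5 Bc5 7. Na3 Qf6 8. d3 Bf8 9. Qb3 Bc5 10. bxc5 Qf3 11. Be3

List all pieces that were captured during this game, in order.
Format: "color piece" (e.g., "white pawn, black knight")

Tracking captures:
  bxc5: captured black bishop

black bishop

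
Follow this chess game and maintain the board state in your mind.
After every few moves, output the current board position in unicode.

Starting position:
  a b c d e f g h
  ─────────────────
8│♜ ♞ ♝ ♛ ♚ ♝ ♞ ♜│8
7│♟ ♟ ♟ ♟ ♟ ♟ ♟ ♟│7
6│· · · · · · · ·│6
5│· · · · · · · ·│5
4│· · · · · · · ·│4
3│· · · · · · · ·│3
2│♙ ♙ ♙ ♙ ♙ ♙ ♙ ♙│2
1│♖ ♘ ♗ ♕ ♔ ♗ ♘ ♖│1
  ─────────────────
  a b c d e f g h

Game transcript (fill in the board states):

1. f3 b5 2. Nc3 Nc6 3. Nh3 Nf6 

  a b c d e f g h
  ─────────────────
8│♜ · ♝ ♛ ♚ ♝ · ♜│8
7│♟ · ♟ ♟ ♟ ♟ ♟ ♟│7
6│· · ♞ · · ♞ · ·│6
5│· ♟ · · · · · ·│5
4│· · · · · · · ·│4
3│· · ♘ · · ♙ · ♘│3
2│♙ ♙ ♙ ♙ ♙ · ♙ ♙│2
1│♖ · ♗ ♕ ♔ ♗ · ♖│1
  ─────────────────
  a b c d e f g h

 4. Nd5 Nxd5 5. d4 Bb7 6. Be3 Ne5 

  a b c d e f g h
  ─────────────────
8│♜ · · ♛ ♚ ♝ · ♜│8
7│♟ ♝ ♟ ♟ ♟ ♟ ♟ ♟│7
6│· · · · · · · ·│6
5│· ♟ · ♞ ♞ · · ·│5
4│· · · ♙ · · · ·│4
3│· · · · ♗ ♙ · ♘│3
2│♙ ♙ ♙ · ♙ · ♙ ♙│2
1│♖ · · ♕ ♔ ♗ · ♖│1
  ─────────────────
  a b c d e f g h

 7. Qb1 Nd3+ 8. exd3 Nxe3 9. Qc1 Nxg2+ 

  a b c d e f g h
  ─────────────────
8│♜ · · ♛ ♚ ♝ · ♜│8
7│♟ ♝ ♟ ♟ ♟ ♟ ♟ ♟│7
6│· · · · · · · ·│6
5│· ♟ · · · · · ·│5
4│· · · ♙ · · · ·│4
3│· · · ♙ · ♙ · ♘│3
2│♙ ♙ ♙ · · · ♞ ♙│2
1│♖ · ♕ · ♔ ♗ · ♖│1
  ─────────────────
  a b c d e f g h

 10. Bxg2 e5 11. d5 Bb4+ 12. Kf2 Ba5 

  a b c d e f g h
  ─────────────────
8│♜ · · ♛ ♚ · · ♜│8
7│♟ ♝ ♟ ♟ · ♟ ♟ ♟│7
6│· · · · · · · ·│6
5│♝ ♟ · ♙ ♟ · · ·│5
4│· · · · · · · ·│4
3│· · · ♙ · ♙ · ♘│3
2│♙ ♙ ♙ · · ♔ ♗ ♙│2
1│♖ · ♕ · · · · ♖│1
  ─────────────────
  a b c d e f g h

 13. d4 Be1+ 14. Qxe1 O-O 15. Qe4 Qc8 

  a b c d e f g h
  ─────────────────
8│♜ · ♛ · · ♜ ♚ ·│8
7│♟ ♝ ♟ ♟ · ♟ ♟ ♟│7
6│· · · · · · · ·│6
5│· ♟ · ♙ ♟ · · ·│5
4│· · · ♙ ♕ · · ·│4
3│· · · · · ♙ · ♘│3
2│♙ ♙ ♙ · · ♔ ♗ ♙│2
1│♖ · · · · · · ♖│1
  ─────────────────
  a b c d e f g h



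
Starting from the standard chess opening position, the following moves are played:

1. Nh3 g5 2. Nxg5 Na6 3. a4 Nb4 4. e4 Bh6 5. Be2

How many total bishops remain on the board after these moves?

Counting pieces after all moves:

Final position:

  a b c d e f g h
  ─────────────────
8│♜ · ♝ ♛ ♚ · ♞ ♜│8
7│♟ ♟ ♟ ♟ ♟ ♟ · ♟│7
6│· · · · · · · ♝│6
5│· · · · · · ♘ ·│5
4│♙ ♞ · · ♙ · · ·│4
3│· · · · · · · ·│3
2│· ♙ ♙ ♙ ♗ ♙ ♙ ♙│2
1│♖ ♘ ♗ ♕ ♔ · · ♖│1
  ─────────────────
  a b c d e f g h


4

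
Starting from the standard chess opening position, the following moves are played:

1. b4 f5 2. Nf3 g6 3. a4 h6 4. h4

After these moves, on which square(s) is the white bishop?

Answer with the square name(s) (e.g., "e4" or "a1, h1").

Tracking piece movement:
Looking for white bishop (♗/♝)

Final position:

  a b c d e f g h
  ─────────────────
8│♜ ♞ ♝ ♛ ♚ ♝ ♞ ♜│8
7│♟ ♟ ♟ ♟ ♟ · · ·│7
6│· · · · · · ♟ ♟│6
5│· · · · · ♟ · ·│5
4│♙ ♙ · · · · · ♙│4
3│· · · · · ♘ · ·│3
2│· · ♙ ♙ ♙ ♙ ♙ ·│2
1│♖ ♘ ♗ ♕ ♔ ♗ · ♖│1
  ─────────────────
  a b c d e f g h


c1, f1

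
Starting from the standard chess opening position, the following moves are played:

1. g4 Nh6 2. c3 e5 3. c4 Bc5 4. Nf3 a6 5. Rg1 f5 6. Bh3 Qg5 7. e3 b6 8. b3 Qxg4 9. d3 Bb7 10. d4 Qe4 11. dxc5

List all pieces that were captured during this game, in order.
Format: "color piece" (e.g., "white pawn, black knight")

Tracking captures:
  Qxg4: captured white pawn
  dxc5: captured black bishop

white pawn, black bishop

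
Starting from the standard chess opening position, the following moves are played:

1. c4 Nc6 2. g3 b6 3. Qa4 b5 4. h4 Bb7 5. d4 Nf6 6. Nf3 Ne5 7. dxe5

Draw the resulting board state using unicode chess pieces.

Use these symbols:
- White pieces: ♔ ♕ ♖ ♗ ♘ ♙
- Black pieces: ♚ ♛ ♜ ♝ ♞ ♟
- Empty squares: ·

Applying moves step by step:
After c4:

♜ ♞ ♝ ♛ ♚ ♝ ♞ ♜
♟ ♟ ♟ ♟ ♟ ♟ ♟ ♟
· · · · · · · ·
· · · · · · · ·
· · ♙ · · · · ·
· · · · · · · ·
♙ ♙ · ♙ ♙ ♙ ♙ ♙
♖ ♘ ♗ ♕ ♔ ♗ ♘ ♖


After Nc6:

♜ · ♝ ♛ ♚ ♝ ♞ ♜
♟ ♟ ♟ ♟ ♟ ♟ ♟ ♟
· · ♞ · · · · ·
· · · · · · · ·
· · ♙ · · · · ·
· · · · · · · ·
♙ ♙ · ♙ ♙ ♙ ♙ ♙
♖ ♘ ♗ ♕ ♔ ♗ ♘ ♖


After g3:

♜ · ♝ ♛ ♚ ♝ ♞ ♜
♟ ♟ ♟ ♟ ♟ ♟ ♟ ♟
· · ♞ · · · · ·
· · · · · · · ·
· · ♙ · · · · ·
· · · · · · ♙ ·
♙ ♙ · ♙ ♙ ♙ · ♙
♖ ♘ ♗ ♕ ♔ ♗ ♘ ♖


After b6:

♜ · ♝ ♛ ♚ ♝ ♞ ♜
♟ · ♟ ♟ ♟ ♟ ♟ ♟
· ♟ ♞ · · · · ·
· · · · · · · ·
· · ♙ · · · · ·
· · · · · · ♙ ·
♙ ♙ · ♙ ♙ ♙ · ♙
♖ ♘ ♗ ♕ ♔ ♗ ♘ ♖


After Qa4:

♜ · ♝ ♛ ♚ ♝ ♞ ♜
♟ · ♟ ♟ ♟ ♟ ♟ ♟
· ♟ ♞ · · · · ·
· · · · · · · ·
♕ · ♙ · · · · ·
· · · · · · ♙ ·
♙ ♙ · ♙ ♙ ♙ · ♙
♖ ♘ ♗ · ♔ ♗ ♘ ♖


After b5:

♜ · ♝ ♛ ♚ ♝ ♞ ♜
♟ · ♟ ♟ ♟ ♟ ♟ ♟
· · ♞ · · · · ·
· ♟ · · · · · ·
♕ · ♙ · · · · ·
· · · · · · ♙ ·
♙ ♙ · ♙ ♙ ♙ · ♙
♖ ♘ ♗ · ♔ ♗ ♘ ♖


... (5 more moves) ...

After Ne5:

♜ · · ♛ ♚ ♝ · ♜
♟ ♝ ♟ ♟ ♟ ♟ ♟ ♟
· · · · · ♞ · ·
· ♟ · · ♞ · · ·
♕ · ♙ ♙ · · · ♙
· · · · · ♘ ♙ ·
♙ ♙ · · ♙ ♙ · ·
♖ ♘ ♗ · ♔ ♗ · ♖


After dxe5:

♜ · · ♛ ♚ ♝ · ♜
♟ ♝ ♟ ♟ ♟ ♟ ♟ ♟
· · · · · ♞ · ·
· ♟ · · ♙ · · ·
♕ · ♙ · · · · ♙
· · · · · ♘ ♙ ·
♙ ♙ · · ♙ ♙ · ·
♖ ♘ ♗ · ♔ ♗ · ♖



  a b c d e f g h
  ─────────────────
8│♜ · · ♛ ♚ ♝ · ♜│8
7│♟ ♝ ♟ ♟ ♟ ♟ ♟ ♟│7
6│· · · · · ♞ · ·│6
5│· ♟ · · ♙ · · ·│5
4│♕ · ♙ · · · · ♙│4
3│· · · · · ♘ ♙ ·│3
2│♙ ♙ · · ♙ ♙ · ·│2
1│♖ ♘ ♗ · ♔ ♗ · ♖│1
  ─────────────────
  a b c d e f g h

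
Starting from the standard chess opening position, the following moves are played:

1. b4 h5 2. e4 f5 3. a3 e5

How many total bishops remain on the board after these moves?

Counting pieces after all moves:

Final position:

  a b c d e f g h
  ─────────────────
8│♜ ♞ ♝ ♛ ♚ ♝ ♞ ♜│8
7│♟ ♟ ♟ ♟ · · ♟ ·│7
6│· · · · · · · ·│6
5│· · · · ♟ ♟ · ♟│5
4│· ♙ · · ♙ · · ·│4
3│♙ · · · · · · ·│3
2│· · ♙ ♙ · ♙ ♙ ♙│2
1│♖ ♘ ♗ ♕ ♔ ♗ ♘ ♖│1
  ─────────────────
  a b c d e f g h


4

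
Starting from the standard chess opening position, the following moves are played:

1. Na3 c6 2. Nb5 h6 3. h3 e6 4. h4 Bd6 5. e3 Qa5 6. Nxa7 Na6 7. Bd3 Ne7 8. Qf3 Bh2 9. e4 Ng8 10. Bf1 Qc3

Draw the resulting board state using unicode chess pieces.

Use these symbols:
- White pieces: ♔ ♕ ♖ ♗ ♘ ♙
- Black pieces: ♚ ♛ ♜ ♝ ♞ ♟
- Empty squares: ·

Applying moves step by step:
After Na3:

♜ ♞ ♝ ♛ ♚ ♝ ♞ ♜
♟ ♟ ♟ ♟ ♟ ♟ ♟ ♟
· · · · · · · ·
· · · · · · · ·
· · · · · · · ·
♘ · · · · · · ·
♙ ♙ ♙ ♙ ♙ ♙ ♙ ♙
♖ · ♗ ♕ ♔ ♗ ♘ ♖


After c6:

♜ ♞ ♝ ♛ ♚ ♝ ♞ ♜
♟ ♟ · ♟ ♟ ♟ ♟ ♟
· · ♟ · · · · ·
· · · · · · · ·
· · · · · · · ·
♘ · · · · · · ·
♙ ♙ ♙ ♙ ♙ ♙ ♙ ♙
♖ · ♗ ♕ ♔ ♗ ♘ ♖


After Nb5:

♜ ♞ ♝ ♛ ♚ ♝ ♞ ♜
♟ ♟ · ♟ ♟ ♟ ♟ ♟
· · ♟ · · · · ·
· ♘ · · · · · ·
· · · · · · · ·
· · · · · · · ·
♙ ♙ ♙ ♙ ♙ ♙ ♙ ♙
♖ · ♗ ♕ ♔ ♗ ♘ ♖


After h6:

♜ ♞ ♝ ♛ ♚ ♝ ♞ ♜
♟ ♟ · ♟ ♟ ♟ ♟ ·
· · ♟ · · · · ♟
· ♘ · · · · · ·
· · · · · · · ·
· · · · · · · ·
♙ ♙ ♙ ♙ ♙ ♙ ♙ ♙
♖ · ♗ ♕ ♔ ♗ ♘ ♖


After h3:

♜ ♞ ♝ ♛ ♚ ♝ ♞ ♜
♟ ♟ · ♟ ♟ ♟ ♟ ·
· · ♟ · · · · ♟
· ♘ · · · · · ·
· · · · · · · ·
· · · · · · · ♙
♙ ♙ ♙ ♙ ♙ ♙ ♙ ·
♖ · ♗ ♕ ♔ ♗ ♘ ♖


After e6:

♜ ♞ ♝ ♛ ♚ ♝ ♞ ♜
♟ ♟ · ♟ · ♟ ♟ ·
· · ♟ · ♟ · · ♟
· ♘ · · · · · ·
· · · · · · · ·
· · · · · · · ♙
♙ ♙ ♙ ♙ ♙ ♙ ♙ ·
♖ · ♗ ♕ ♔ ♗ ♘ ♖


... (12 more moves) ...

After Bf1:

♜ · ♝ · ♚ · ♞ ♜
♘ ♟ · ♟ · ♟ ♟ ·
♞ · ♟ · ♟ · · ♟
♛ · · · · · · ·
· · · · ♙ · · ♙
· · · · · ♕ · ·
♙ ♙ ♙ ♙ · ♙ ♙ ♝
♖ · ♗ · ♔ ♗ ♘ ♖


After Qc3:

♜ · ♝ · ♚ · ♞ ♜
♘ ♟ · ♟ · ♟ ♟ ·
♞ · ♟ · ♟ · · ♟
· · · · · · · ·
· · · · ♙ · · ♙
· · ♛ · · ♕ · ·
♙ ♙ ♙ ♙ · ♙ ♙ ♝
♖ · ♗ · ♔ ♗ ♘ ♖



  a b c d e f g h
  ─────────────────
8│♜ · ♝ · ♚ · ♞ ♜│8
7│♘ ♟ · ♟ · ♟ ♟ ·│7
6│♞ · ♟ · ♟ · · ♟│6
5│· · · · · · · ·│5
4│· · · · ♙ · · ♙│4
3│· · ♛ · · ♕ · ·│3
2│♙ ♙ ♙ ♙ · ♙ ♙ ♝│2
1│♖ · ♗ · ♔ ♗ ♘ ♖│1
  ─────────────────
  a b c d e f g h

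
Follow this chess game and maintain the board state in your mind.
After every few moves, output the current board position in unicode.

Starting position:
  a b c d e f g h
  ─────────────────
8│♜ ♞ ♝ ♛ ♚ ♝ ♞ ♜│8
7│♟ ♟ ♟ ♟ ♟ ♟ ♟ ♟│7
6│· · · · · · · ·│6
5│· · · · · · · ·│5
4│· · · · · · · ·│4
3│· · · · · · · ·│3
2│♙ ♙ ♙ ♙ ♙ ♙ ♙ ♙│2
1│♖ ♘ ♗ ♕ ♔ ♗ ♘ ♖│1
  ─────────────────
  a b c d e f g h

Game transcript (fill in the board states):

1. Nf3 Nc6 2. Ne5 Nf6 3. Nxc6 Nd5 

  a b c d e f g h
  ─────────────────
8│♜ · ♝ ♛ ♚ ♝ · ♜│8
7│♟ ♟ ♟ ♟ ♟ ♟ ♟ ♟│7
6│· · ♘ · · · · ·│6
5│· · · ♞ · · · ·│5
4│· · · · · · · ·│4
3│· · · · · · · ·│3
2│♙ ♙ ♙ ♙ ♙ ♙ ♙ ♙│2
1│♖ ♘ ♗ ♕ ♔ ♗ · ♖│1
  ─────────────────
  a b c d e f g h

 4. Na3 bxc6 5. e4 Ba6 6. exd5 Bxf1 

  a b c d e f g h
  ─────────────────
8│♜ · · ♛ ♚ ♝ · ♜│8
7│♟ · ♟ ♟ ♟ ♟ ♟ ♟│7
6│· · ♟ · · · · ·│6
5│· · · ♙ · · · ·│5
4│· · · · · · · ·│4
3│♘ · · · · · · ·│3
2│♙ ♙ ♙ ♙ · ♙ ♙ ♙│2
1│♖ · ♗ ♕ ♔ ♝ · ♖│1
  ─────────────────
  a b c d e f g h

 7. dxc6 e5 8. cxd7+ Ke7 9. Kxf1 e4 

  a b c d e f g h
  ─────────────────
8│♜ · · ♛ · ♝ · ♜│8
7│♟ · ♟ ♙ ♚ ♟ ♟ ♟│7
6│· · · · · · · ·│6
5│· · · · · · · ·│5
4│· · · · ♟ · · ·│4
3│♘ · · · · · · ·│3
2│♙ ♙ ♙ ♙ · ♙ ♙ ♙│2
1│♖ · ♗ ♕ · ♔ · ♖│1
  ─────────────────
  a b c d e f g h

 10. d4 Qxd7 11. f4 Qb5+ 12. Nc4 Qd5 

  a b c d e f g h
  ─────────────────
8│♜ · · · · ♝ · ♜│8
7│♟ · ♟ · ♚ ♟ ♟ ♟│7
6│· · · · · · · ·│6
5│· · · ♛ · · · ·│5
4│· · ♘ ♙ ♟ ♙ · ·│4
3│· · · · · · · ·│3
2│♙ ♙ ♙ · · · ♙ ♙│2
1│♖ · ♗ ♕ · ♔ · ♖│1
  ─────────────────
  a b c d e f g h

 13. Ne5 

  a b c d e f g h
  ─────────────────
8│♜ · · · · ♝ · ♜│8
7│♟ · ♟ · ♚ ♟ ♟ ♟│7
6│· · · · · · · ·│6
5│· · · ♛ ♘ · · ·│5
4│· · · ♙ ♟ ♙ · ·│4
3│· · · · · · · ·│3
2│♙ ♙ ♙ · · · ♙ ♙│2
1│♖ · ♗ ♕ · ♔ · ♖│1
  ─────────────────
  a b c d e f g h


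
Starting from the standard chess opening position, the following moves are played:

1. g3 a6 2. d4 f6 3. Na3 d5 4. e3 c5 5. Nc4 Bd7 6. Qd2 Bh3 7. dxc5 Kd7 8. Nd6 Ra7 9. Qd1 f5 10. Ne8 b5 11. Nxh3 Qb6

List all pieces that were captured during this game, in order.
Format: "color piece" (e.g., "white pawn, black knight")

Tracking captures:
  dxc5: captured black pawn
  Nxh3: captured black bishop

black pawn, black bishop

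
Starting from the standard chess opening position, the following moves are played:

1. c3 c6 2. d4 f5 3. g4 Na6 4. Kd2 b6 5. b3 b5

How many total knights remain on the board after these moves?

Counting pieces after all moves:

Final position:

  a b c d e f g h
  ─────────────────
8│♜ · ♝ ♛ ♚ ♝ ♞ ♜│8
7│♟ · · ♟ ♟ · ♟ ♟│7
6│♞ · ♟ · · · · ·│6
5│· ♟ · · · ♟ · ·│5
4│· · · ♙ · · ♙ ·│4
3│· ♙ ♙ · · · · ·│3
2│♙ · · ♔ ♙ ♙ · ♙│2
1│♖ ♘ ♗ ♕ · ♗ ♘ ♖│1
  ─────────────────
  a b c d e f g h


4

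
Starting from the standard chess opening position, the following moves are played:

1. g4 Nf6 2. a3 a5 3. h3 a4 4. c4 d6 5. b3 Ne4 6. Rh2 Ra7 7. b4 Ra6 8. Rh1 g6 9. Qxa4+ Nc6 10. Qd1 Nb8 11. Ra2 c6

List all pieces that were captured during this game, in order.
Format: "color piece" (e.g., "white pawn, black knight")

Tracking captures:
  Qxa4+: captured black pawn

black pawn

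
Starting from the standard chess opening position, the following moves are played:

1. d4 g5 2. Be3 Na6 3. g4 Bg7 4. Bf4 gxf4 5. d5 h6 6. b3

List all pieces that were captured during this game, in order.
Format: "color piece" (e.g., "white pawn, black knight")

Tracking captures:
  gxf4: captured white bishop

white bishop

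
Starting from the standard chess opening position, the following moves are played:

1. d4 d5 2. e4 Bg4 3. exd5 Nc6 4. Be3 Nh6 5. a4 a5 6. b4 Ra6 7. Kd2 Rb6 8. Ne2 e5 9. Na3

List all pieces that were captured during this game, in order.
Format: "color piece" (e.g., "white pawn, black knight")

Tracking captures:
  exd5: captured black pawn

black pawn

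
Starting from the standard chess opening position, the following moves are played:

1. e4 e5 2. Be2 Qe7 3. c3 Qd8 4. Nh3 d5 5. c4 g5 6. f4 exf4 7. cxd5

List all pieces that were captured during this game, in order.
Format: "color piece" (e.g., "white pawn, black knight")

Tracking captures:
  exf4: captured white pawn
  cxd5: captured black pawn

white pawn, black pawn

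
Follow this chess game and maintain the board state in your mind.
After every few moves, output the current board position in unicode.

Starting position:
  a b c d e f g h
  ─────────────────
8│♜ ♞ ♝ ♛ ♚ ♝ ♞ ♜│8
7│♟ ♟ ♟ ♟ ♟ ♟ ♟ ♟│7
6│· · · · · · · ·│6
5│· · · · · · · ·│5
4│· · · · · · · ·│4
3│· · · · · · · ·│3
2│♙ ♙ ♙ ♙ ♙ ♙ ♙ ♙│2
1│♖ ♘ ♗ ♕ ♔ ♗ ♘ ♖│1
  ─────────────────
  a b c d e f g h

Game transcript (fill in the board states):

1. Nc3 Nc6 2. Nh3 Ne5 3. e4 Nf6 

  a b c d e f g h
  ─────────────────
8│♜ · ♝ ♛ ♚ ♝ · ♜│8
7│♟ ♟ ♟ ♟ ♟ ♟ ♟ ♟│7
6│· · · · · ♞ · ·│6
5│· · · · ♞ · · ·│5
4│· · · · ♙ · · ·│4
3│· · ♘ · · · · ♘│3
2│♙ ♙ ♙ ♙ · ♙ ♙ ♙│2
1│♖ · ♗ ♕ ♔ ♗ · ♖│1
  ─────────────────
  a b c d e f g h

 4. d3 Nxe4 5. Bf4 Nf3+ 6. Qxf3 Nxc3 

  a b c d e f g h
  ─────────────────
8│♜ · ♝ ♛ ♚ ♝ · ♜│8
7│♟ ♟ ♟ ♟ ♟ ♟ ♟ ♟│7
6│· · · · · · · ·│6
5│· · · · · · · ·│5
4│· · · · · ♗ · ·│4
3│· · ♞ ♙ · ♕ · ♘│3
2│♙ ♙ ♙ · · ♙ ♙ ♙│2
1│♖ · · · ♔ ♗ · ♖│1
  ─────────────────
  a b c d e f g h

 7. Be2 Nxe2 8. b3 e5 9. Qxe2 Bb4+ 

  a b c d e f g h
  ─────────────────
8│♜ · ♝ ♛ ♚ · · ♜│8
7│♟ ♟ ♟ ♟ · ♟ ♟ ♟│7
6│· · · · · · · ·│6
5│· · · · ♟ · · ·│5
4│· ♝ · · · ♗ · ·│4
3│· ♙ · ♙ · · · ♘│3
2│♙ · ♙ · ♕ ♙ ♙ ♙│2
1│♖ · · · ♔ · · ♖│1
  ─────────────────
  a b c d e f g h

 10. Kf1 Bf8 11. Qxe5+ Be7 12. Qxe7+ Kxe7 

  a b c d e f g h
  ─────────────────
8│♜ · ♝ ♛ · · · ♜│8
7│♟ ♟ ♟ ♟ ♚ ♟ ♟ ♟│7
6│· · · · · · · ·│6
5│· · · · · · · ·│5
4│· · · · · ♗ · ·│4
3│· ♙ · ♙ · · · ♘│3
2│♙ · ♙ · · ♙ ♙ ♙│2
1│♖ · · · · ♔ · ♖│1
  ─────────────────
  a b c d e f g h

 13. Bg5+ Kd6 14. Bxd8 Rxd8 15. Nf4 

  a b c d e f g h
  ─────────────────
8│♜ · ♝ ♜ · · · ·│8
7│♟ ♟ ♟ ♟ · ♟ ♟ ♟│7
6│· · · ♚ · · · ·│6
5│· · · · · · · ·│5
4│· · · · · ♘ · ·│4
3│· ♙ · ♙ · · · ·│3
2│♙ · ♙ · · ♙ ♙ ♙│2
1│♖ · · · · ♔ · ♖│1
  ─────────────────
  a b c d e f g h


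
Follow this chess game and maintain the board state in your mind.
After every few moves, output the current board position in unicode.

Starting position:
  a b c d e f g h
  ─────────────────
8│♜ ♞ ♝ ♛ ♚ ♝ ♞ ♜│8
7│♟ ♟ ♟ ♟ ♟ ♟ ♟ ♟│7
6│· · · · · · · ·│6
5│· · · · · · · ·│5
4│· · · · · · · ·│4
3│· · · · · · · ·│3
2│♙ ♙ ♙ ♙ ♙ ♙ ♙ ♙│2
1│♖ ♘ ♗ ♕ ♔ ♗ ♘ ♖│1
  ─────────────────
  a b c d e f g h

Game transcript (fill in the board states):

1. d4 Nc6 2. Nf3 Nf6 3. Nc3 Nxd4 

  a b c d e f g h
  ─────────────────
8│♜ · ♝ ♛ ♚ ♝ · ♜│8
7│♟ ♟ ♟ ♟ ♟ ♟ ♟ ♟│7
6│· · · · · ♞ · ·│6
5│· · · · · · · ·│5
4│· · · ♞ · · · ·│4
3│· · ♘ · · ♘ · ·│3
2│♙ ♙ ♙ · ♙ ♙ ♙ ♙│2
1│♖ · ♗ ♕ ♔ ♗ · ♖│1
  ─────────────────
  a b c d e f g h

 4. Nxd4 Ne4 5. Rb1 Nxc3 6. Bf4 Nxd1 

  a b c d e f g h
  ─────────────────
8│♜ · ♝ ♛ ♚ ♝ · ♜│8
7│♟ ♟ ♟ ♟ ♟ ♟ ♟ ♟│7
6│· · · · · · · ·│6
5│· · · · · · · ·│5
4│· · · ♘ · ♗ · ·│4
3│· · · · · · · ·│3
2│♙ ♙ ♙ · ♙ ♙ ♙ ♙│2
1│· ♖ · ♞ ♔ ♗ · ♖│1
  ─────────────────
  a b c d e f g h

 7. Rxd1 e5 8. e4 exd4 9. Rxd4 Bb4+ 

  a b c d e f g h
  ─────────────────
8│♜ · ♝ ♛ ♚ · · ♜│8
7│♟ ♟ ♟ ♟ · ♟ ♟ ♟│7
6│· · · · · · · ·│6
5│· · · · · · · ·│5
4│· ♝ · ♖ ♙ ♗ · ·│4
3│· · · · · · · ·│3
2│♙ ♙ ♙ · · ♙ ♙ ♙│2
1│· · · · ♔ ♗ · ♖│1
  ─────────────────
  a b c d e f g h

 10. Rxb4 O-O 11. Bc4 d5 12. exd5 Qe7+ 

  a b c d e f g h
  ─────────────────
8│♜ · ♝ · · ♜ ♚ ·│8
7│♟ ♟ ♟ · ♛ ♟ ♟ ♟│7
6│· · · · · · · ·│6
5│· · · ♙ · · · ·│5
4│· ♖ ♗ · · ♗ · ·│4
3│· · · · · · · ·│3
2│♙ ♙ ♙ · · ♙ ♙ ♙│2
1│· · · · ♔ · · ♖│1
  ─────────────────
  a b c d e f g h

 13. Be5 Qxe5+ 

  a b c d e f g h
  ─────────────────
8│♜ · ♝ · · ♜ ♚ ·│8
7│♟ ♟ ♟ · · ♟ ♟ ♟│7
6│· · · · · · · ·│6
5│· · · ♙ ♛ · · ·│5
4│· ♖ ♗ · · · · ·│4
3│· · · · · · · ·│3
2│♙ ♙ ♙ · · ♙ ♙ ♙│2
1│· · · · ♔ · · ♖│1
  ─────────────────
  a b c d e f g h
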